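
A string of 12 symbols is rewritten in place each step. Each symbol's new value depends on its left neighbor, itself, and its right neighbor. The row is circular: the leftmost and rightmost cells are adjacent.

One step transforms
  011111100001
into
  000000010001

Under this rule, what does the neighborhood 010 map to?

At position 11 the neighborhood is 010; the next row has 1 there.

1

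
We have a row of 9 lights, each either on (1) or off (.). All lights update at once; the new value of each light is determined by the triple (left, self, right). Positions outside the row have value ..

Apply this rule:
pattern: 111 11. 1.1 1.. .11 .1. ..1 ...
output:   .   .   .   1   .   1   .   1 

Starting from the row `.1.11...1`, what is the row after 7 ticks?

.1...11.1
.111....1
....111.1
111.....1
...1111.1
11......1
..11111.1

..11111.1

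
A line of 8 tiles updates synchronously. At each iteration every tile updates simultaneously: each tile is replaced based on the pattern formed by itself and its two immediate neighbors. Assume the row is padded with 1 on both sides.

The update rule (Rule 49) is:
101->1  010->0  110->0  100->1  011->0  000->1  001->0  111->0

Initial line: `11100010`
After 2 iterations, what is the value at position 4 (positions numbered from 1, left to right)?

0

iteration 1: 00011001
iteration 2: 11000100
position 4 holds 0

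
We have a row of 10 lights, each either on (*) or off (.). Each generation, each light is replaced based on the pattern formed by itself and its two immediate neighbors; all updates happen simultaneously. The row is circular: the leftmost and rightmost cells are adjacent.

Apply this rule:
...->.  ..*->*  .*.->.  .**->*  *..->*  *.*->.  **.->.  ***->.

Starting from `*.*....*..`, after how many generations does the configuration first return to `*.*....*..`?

...*..*.**
*.*.**..*.
....*.**..
...*..*.*.
..*.**...*
**..*.*.*.
*.**......
..*.*....*
**...*..*.
*.*.*.**..
......*.**
*....*..*.
.*..*.**..
*.**..*.*.
..*.**....
.*..*.*...
*.**...*..
..*.*.*.**
**......*.
*.*....*..

20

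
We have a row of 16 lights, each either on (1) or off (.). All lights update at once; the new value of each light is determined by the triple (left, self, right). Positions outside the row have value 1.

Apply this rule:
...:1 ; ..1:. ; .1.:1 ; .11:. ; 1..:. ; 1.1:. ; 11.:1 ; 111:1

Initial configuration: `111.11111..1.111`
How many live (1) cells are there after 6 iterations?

111..1111..1..11
111...111..1...1
111.1..11..1.1..
111.1...1..1.1..
111.1.1.1..1.1..
111.1.1.1..1.1..
count of 1: 8

8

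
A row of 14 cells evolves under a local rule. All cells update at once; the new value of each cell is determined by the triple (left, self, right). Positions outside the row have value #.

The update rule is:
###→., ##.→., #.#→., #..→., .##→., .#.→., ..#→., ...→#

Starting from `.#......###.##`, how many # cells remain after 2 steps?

6

...####.......
.#......#####.
count of #: 6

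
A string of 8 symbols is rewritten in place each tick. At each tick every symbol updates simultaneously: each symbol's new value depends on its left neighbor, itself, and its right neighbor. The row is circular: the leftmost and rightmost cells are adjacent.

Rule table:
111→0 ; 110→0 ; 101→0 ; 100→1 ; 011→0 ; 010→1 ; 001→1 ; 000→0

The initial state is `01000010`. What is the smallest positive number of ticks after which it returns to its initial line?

tick 1: 11100111
tick 2: 00011000
tick 3: 00100100
tick 4: 01111110
tick 5: 10000001
tick 6: 01000010

6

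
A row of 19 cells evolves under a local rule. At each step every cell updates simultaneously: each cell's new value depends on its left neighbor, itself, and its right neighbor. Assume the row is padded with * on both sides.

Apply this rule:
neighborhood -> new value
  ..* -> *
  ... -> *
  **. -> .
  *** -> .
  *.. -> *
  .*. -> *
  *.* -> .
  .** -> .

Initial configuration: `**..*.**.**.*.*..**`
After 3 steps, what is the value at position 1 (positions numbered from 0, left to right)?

.

step 1: ..***.......*.***..
step 2: **...********....**
step 3: ..***........****..
position 1 holds .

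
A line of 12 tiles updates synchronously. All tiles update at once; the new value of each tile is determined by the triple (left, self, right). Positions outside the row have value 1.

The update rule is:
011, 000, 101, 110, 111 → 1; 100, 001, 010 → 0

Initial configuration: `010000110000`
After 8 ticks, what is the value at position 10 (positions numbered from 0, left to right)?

1

tick 1: 100110110110
tick 2: 100111111111
tick 3: 100111111111  (fixed point — unchanged through tick 8)
position 10 holds 1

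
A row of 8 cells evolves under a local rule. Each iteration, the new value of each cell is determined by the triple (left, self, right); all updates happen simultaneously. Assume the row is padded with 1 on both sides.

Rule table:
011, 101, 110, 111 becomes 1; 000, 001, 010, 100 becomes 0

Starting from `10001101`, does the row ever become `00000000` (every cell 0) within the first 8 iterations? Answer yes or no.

no

10001111
10001111  (fixed point — unchanged through iteration 8)
iteration 8 is 10001111, still not uniform 0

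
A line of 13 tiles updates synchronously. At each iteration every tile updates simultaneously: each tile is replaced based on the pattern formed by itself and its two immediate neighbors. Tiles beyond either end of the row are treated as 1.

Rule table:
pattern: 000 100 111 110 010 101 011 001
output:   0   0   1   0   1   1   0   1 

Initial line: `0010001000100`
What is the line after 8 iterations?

0010010111111

0110011001101
1000100010010
0001100110111
0010001001011
0110011011101
1000100101010
0001101111111
0010010111111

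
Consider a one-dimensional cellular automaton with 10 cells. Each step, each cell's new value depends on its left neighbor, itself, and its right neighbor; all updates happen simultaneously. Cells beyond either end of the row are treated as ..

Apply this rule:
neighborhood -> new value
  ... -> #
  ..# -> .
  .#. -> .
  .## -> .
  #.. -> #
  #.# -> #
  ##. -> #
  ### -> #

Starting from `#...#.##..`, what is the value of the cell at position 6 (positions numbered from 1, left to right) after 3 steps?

.##..#.###
..##..#.##
#..##..#.#
position 6 holds .

.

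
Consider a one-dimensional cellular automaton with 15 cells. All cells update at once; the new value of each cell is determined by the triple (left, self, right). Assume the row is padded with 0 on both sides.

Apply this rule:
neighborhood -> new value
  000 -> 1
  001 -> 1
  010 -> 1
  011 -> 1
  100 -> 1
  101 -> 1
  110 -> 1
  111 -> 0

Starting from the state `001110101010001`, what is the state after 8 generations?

generation 1: 111011111111111
generation 2: 101110000000001
generation 3: 111011111111111  (repeats generation 1; period 2)
generation 8: 101110000000001

101110000000001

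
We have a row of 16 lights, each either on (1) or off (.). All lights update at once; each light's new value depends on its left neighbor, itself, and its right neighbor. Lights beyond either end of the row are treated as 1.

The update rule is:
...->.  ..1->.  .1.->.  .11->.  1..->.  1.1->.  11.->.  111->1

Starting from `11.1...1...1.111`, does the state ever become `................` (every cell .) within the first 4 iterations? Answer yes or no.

yes

1.............11
...............1
................
all cells are . at iteration 3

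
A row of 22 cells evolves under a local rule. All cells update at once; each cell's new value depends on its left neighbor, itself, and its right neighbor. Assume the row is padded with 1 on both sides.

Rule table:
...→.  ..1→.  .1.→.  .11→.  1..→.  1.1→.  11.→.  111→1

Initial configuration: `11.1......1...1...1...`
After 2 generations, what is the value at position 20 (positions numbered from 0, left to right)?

1.....................
......................
position 20 holds .

.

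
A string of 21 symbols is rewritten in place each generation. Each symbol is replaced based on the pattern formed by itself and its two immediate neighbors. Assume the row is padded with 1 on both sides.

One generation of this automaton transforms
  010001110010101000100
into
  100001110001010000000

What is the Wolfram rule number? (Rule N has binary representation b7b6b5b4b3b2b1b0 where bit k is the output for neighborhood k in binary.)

232

position 6: 111 → 1  (bit 7 = 1)
position 7: 110 → 1  (bit 6 = 1)
position 0: 101 → 1  (bit 5 = 1)
position 2: 100 → 0  (bit 4 = 0)
position 5: 011 → 1  (bit 3 = 1)
position 1: 010 → 0  (bit 2 = 0)
position 4: 001 → 0  (bit 1 = 0)
position 3: 000 → 0  (bit 0 = 0)
bits b7..b0 = 11101000 = 232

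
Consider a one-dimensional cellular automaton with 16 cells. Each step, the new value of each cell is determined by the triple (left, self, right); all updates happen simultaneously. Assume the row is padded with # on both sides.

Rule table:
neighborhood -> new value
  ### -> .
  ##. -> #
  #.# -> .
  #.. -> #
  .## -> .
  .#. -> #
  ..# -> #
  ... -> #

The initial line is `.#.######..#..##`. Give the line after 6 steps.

.#......######..
.#######.....###
.......######...
#######.....####
......######....
######.....#####

######.....#####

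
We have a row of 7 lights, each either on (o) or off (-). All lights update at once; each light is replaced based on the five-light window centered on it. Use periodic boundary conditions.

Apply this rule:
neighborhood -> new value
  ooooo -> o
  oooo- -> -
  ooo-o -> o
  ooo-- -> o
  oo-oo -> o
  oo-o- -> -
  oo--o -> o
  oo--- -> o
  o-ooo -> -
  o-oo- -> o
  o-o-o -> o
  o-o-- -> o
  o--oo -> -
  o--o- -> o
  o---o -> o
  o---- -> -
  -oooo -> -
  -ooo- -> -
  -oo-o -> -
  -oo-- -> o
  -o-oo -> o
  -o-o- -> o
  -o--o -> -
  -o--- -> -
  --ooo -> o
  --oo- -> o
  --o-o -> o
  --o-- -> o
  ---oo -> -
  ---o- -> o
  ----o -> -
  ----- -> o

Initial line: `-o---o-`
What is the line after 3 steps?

oo-ooo-
o-o--oo
o-o--o-

o-o--o-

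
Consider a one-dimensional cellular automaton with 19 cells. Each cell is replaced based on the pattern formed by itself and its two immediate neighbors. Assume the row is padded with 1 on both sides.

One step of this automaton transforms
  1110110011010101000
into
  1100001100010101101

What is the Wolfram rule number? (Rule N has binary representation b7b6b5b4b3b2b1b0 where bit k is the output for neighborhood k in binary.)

position 0: 111 → 1  (bit 7 = 1)
position 2: 110 → 0  (bit 6 = 0)
position 3: 101 → 0  (bit 5 = 0)
position 6: 100 → 1  (bit 4 = 1)
position 4: 011 → 0  (bit 3 = 0)
position 11: 010 → 1  (bit 2 = 1)
position 7: 001 → 1  (bit 1 = 1)
position 17: 000 → 0  (bit 0 = 0)
bits b7..b0 = 10010110 = 150

150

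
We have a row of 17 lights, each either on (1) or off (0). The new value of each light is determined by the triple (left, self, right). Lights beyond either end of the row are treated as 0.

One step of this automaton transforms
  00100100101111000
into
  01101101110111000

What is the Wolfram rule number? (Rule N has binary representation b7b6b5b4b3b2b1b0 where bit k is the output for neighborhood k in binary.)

230

position 11: 111 → 1  (bit 7 = 1)
position 13: 110 → 1  (bit 6 = 1)
position 9: 101 → 1  (bit 5 = 1)
position 3: 100 → 0  (bit 4 = 0)
position 10: 011 → 0  (bit 3 = 0)
position 2: 010 → 1  (bit 2 = 1)
position 1: 001 → 1  (bit 1 = 1)
position 0: 000 → 0  (bit 0 = 0)
bits b7..b0 = 11100110 = 230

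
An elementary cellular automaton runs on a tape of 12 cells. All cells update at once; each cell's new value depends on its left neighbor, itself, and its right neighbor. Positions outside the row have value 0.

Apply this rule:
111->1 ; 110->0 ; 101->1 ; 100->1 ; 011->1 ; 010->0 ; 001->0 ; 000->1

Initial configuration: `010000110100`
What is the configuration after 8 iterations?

iteration 1: 001110101011
iteration 2: 101101010110
iteration 3: 011010101101
iteration 4: 010101011010
iteration 5: 001010110101
iteration 6: 100101101010
iteration 7: 010011010101
iteration 8: 001010101010

001010101010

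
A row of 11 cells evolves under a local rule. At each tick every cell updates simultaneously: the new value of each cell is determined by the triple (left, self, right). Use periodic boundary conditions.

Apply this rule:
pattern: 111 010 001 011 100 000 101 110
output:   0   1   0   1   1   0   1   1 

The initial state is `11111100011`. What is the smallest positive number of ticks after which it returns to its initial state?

7

00000110010
00000111011
10000101111
11000111000
11100101100
10110111110
11111100011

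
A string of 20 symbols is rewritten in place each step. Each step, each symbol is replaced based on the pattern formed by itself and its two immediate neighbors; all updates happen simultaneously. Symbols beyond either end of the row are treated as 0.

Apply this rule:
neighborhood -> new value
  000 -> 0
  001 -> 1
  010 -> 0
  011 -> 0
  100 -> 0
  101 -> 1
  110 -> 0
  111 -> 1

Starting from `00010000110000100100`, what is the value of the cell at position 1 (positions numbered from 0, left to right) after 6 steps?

00100001000001001000
01000010000010010000
10000100000100100000
00001000001001000000
00010000010010000000
00100000100100000000
position 1 holds 0

0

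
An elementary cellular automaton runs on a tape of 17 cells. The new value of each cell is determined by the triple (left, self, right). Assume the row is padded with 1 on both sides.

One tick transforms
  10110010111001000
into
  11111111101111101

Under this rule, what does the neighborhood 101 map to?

1

At position 1 the neighborhood is 101; the next row has 1 there.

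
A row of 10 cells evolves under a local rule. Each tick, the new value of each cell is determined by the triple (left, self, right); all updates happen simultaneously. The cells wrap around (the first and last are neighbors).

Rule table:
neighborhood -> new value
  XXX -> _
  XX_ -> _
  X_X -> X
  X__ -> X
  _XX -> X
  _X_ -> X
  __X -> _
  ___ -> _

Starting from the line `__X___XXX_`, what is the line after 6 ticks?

tick 1: __XX__X__X
tick 2: X_X_X_XX_X
tick 3: _XXXXXX_XX
tick 4: XX_____XX_
tick 5: X_X____X_X
tick 6: _XXX___XXX

_XXX___XXX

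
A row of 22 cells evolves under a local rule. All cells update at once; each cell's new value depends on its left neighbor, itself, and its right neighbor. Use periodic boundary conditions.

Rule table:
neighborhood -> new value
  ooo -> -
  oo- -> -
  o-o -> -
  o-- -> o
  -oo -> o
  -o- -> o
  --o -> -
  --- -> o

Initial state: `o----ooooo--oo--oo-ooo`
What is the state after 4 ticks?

-o---oooo-o-o-o-oo-ooo

-ooo-o----o-o-o-o--o--
-o---oooo-o-o-o-oo-ooo
-ooo-o----o-o-o-o--o--  (repeats tick 1; period 2)
tick 4: -o---oooo-o-o-o-oo-ooo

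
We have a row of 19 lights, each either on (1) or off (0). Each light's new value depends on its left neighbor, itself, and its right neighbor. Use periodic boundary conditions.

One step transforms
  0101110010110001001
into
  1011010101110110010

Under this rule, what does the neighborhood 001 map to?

1

At position 7 the neighborhood is 001; the next row has 1 there.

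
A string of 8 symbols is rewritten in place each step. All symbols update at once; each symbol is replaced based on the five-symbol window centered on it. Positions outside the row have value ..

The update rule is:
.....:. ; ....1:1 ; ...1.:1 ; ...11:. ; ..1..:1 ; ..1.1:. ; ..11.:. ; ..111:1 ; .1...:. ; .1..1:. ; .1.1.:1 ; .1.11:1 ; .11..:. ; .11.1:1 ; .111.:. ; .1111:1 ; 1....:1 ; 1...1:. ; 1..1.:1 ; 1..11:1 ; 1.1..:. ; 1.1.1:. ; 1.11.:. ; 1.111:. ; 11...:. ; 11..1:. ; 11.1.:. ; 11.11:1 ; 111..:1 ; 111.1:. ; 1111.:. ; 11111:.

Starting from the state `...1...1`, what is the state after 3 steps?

1.1.1..1

step 1: .111..11
step 2: .1.1.1..
step 3: 1.1.1..1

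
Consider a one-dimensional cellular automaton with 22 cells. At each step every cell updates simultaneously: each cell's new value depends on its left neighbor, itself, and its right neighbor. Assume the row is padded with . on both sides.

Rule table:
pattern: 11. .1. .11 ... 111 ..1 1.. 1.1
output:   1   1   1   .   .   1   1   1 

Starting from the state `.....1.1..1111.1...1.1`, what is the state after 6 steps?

....1111111..1111.1111
...11.....1111..111..1
..1111...11..1111.1111
.11..11.111111..111..1
111111111....1111.1111
1.......11..11..111..1

1.......11..11..111..1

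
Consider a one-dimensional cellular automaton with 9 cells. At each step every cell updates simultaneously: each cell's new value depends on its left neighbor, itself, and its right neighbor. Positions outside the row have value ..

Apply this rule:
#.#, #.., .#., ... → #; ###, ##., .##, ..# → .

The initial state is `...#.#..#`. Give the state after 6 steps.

#....####

##.####.#
..#....##
#.####...
##....###
..###....
#....####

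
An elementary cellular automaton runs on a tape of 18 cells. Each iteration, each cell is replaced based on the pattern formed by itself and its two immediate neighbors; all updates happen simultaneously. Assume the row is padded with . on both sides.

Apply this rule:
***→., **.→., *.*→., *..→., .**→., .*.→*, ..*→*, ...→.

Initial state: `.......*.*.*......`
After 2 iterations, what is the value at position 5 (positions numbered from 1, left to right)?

......**.*.*......
.....*...*.*......
position 5 holds .

.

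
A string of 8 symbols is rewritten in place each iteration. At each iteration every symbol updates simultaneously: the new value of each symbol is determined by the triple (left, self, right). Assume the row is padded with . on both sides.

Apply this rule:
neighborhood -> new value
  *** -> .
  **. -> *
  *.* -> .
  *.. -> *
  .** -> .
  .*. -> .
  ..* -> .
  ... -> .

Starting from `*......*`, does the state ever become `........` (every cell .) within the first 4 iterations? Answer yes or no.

no

.*......
..*.....
...*....
....*...
iteration 4 is ....*..., still not uniform .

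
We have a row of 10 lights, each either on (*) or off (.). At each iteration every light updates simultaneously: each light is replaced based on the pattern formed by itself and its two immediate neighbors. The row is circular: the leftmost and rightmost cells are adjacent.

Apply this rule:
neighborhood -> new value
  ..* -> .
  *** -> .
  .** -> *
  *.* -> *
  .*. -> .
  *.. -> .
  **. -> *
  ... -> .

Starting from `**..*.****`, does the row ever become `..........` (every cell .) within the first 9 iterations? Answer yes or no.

.*...**...
.....**...
.....**...  (fixed point — unchanged through iteration 9)
iteration 9 is .....**..., still not uniform .

no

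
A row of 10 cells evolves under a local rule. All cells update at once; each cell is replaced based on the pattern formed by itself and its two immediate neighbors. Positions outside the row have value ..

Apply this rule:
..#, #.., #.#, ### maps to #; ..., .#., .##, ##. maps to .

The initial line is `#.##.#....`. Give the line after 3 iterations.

.#..#.#...
#.##.#.#..
.#..#.#.#.

.#..#.#.#.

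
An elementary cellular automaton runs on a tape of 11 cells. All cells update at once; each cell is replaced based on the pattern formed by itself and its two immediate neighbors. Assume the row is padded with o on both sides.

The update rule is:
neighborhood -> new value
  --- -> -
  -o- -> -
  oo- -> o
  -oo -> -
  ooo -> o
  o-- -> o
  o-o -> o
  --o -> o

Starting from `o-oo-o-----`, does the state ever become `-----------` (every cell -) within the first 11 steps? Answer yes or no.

oo-oo-o---o
ooo-oo-o-o-
oooo-oo-o-o
ooooo-oo-o-
oooooo-oo-o
ooooooo-oo-
oooooooo-oo
ooooooooo-o
oooooooooo-
ooooooooooo
ooooooooooo
step 11 is ooooooooooo, still not uniform -

no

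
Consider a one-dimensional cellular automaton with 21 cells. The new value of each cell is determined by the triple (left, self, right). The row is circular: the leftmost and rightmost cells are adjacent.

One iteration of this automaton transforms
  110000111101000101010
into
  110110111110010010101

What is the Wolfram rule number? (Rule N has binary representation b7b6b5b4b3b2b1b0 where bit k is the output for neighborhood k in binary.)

position 7: 111 → 1  (bit 7 = 1)
position 1: 110 → 1  (bit 6 = 1)
position 10: 101 → 1  (bit 5 = 1)
position 2: 100 → 0  (bit 4 = 0)
position 0: 011 → 1  (bit 3 = 1)
position 11: 010 → 0  (bit 2 = 0)
position 5: 001 → 0  (bit 1 = 0)
position 3: 000 → 1  (bit 0 = 1)
bits b7..b0 = 11101001 = 233

233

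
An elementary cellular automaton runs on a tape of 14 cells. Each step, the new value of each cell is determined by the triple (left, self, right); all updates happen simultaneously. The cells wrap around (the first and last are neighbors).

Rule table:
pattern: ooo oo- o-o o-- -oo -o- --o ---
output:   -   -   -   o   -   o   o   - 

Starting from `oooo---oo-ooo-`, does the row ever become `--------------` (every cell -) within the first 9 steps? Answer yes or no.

----o-o-------
---oo-oo------
--o-----o-----
-ooo---ooo----
o---o-o---o---
oo-oo-oo-ooo-o
--------------
all cells are - at step 7

yes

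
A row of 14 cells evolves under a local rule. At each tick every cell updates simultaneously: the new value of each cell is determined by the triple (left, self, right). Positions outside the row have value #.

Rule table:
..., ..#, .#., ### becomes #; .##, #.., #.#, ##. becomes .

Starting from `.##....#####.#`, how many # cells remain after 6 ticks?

....###.###...
.###.#...#..##
..#..#.###.#.#
.##.##..#..#..
.......##.##.#
.######.......
count of #: 6

6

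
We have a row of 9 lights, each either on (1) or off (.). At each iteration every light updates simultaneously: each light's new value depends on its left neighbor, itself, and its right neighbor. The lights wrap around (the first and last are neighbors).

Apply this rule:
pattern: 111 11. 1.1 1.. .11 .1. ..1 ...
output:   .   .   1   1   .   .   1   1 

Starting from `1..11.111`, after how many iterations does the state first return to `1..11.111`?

.11..1...
1..11.111

2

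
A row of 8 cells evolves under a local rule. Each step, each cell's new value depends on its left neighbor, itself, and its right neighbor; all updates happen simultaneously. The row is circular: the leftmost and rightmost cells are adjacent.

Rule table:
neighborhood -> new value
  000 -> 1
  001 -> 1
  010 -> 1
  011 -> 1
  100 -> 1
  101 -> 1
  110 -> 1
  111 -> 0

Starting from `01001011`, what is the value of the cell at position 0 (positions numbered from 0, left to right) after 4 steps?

0

11111111
00000000
11111111  (repeats step 1; period 2)
step 4: 00000000
position 0 holds 0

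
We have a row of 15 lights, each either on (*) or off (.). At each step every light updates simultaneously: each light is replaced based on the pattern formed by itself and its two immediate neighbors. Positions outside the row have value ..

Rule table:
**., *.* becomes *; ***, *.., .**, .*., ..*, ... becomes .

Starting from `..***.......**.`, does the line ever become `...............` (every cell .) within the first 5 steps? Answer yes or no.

step 1: ....*........*.
step 2: ...............
all cells are . at step 2

yes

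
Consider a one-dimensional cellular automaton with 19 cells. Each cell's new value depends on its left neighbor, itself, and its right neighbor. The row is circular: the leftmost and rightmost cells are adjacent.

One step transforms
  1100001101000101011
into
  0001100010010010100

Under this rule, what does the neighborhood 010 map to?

At position 9 the neighborhood is 010; the next row has 0 there.

0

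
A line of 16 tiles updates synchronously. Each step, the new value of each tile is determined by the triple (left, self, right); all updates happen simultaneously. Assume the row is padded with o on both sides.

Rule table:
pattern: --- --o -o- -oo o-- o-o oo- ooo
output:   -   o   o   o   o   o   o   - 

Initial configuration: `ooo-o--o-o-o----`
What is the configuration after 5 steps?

--ooooooooooo--o
ooo---------oooo
--oo-------oo---
ooooo-----oooo-o
----oo---oo--ooo

----oo---oo--ooo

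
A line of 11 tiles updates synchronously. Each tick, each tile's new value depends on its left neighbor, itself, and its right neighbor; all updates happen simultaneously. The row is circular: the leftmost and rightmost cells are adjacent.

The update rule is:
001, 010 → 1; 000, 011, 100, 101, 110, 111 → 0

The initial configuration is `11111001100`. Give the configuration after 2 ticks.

00000010001
00000110011

00000110011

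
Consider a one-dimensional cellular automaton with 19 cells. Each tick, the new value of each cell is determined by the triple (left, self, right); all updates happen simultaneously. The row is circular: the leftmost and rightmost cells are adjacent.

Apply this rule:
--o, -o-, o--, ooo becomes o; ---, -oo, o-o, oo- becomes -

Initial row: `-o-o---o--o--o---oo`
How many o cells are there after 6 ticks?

9

-o-oo-ooooooooo-o--
oo-----ooooooo--oo-
--o---o-ooooo-oo---
-ooo-oo--ooo----o--
o-o----oo-o-o--ooo-
o-oo--o---o-ooo-o--
count of o: 9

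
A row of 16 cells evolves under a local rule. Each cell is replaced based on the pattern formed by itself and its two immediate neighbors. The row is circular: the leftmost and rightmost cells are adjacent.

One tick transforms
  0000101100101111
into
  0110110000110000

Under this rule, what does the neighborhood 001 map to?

0

At position 3 the neighborhood is 001; the next row has 0 there.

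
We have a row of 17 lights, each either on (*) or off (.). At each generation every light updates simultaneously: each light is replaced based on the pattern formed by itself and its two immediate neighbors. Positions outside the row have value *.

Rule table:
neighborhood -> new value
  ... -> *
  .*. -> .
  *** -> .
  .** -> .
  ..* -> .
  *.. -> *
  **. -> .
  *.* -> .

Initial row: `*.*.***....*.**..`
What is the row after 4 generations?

generation 1: .......***.....*.
generation 2: ******....****...
generation 3: ......***.....**.
generation 4: *****....****....

*****....****....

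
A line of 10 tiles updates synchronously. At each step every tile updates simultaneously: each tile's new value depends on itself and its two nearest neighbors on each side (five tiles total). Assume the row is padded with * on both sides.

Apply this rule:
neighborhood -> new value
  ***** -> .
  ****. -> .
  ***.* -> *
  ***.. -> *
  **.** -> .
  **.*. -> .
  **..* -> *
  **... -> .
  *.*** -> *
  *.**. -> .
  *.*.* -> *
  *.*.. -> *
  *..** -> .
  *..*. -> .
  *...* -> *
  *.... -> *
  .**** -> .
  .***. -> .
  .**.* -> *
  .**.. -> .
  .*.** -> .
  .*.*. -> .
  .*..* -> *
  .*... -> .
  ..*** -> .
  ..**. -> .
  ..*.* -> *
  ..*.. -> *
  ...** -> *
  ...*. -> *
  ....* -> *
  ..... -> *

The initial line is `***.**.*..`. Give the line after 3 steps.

step 1: ..*..*.**.
step 2: *.**.*..*.
step 3: *..*.**.*.

*..*.**.*.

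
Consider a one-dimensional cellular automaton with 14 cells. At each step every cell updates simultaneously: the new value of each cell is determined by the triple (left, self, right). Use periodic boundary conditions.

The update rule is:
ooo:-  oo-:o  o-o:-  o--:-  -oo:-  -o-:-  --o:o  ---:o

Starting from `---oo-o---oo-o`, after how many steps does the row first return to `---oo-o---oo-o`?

7

step 1: -oo-o---oo-o--
step 2: o-o---oo-o---o
step 3: o---oo-o---oo-
step 4: --oo-o---oo-o-
step 5: oo-o---oo-o---
step 6: -o---oo-o---oo
step 7: ---oo-o---oo-o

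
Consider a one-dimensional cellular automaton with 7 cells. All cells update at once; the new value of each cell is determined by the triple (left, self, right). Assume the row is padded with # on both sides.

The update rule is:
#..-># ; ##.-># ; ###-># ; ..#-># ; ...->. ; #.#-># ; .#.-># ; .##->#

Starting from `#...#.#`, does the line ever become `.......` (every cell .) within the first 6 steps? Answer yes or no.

##.####
#######
#######  (fixed point — unchanged through step 6)
step 6 is #######, still not uniform .

no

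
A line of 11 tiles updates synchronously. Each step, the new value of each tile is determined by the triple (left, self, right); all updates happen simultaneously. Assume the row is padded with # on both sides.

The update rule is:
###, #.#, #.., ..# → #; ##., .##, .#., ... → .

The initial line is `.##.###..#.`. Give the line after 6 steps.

#..#.#.##.#
.##.#.#..#.
#..#.#.##.#  (repeats step 1; period 2)
step 6: .##.#.#..#.

.##.#.#..#.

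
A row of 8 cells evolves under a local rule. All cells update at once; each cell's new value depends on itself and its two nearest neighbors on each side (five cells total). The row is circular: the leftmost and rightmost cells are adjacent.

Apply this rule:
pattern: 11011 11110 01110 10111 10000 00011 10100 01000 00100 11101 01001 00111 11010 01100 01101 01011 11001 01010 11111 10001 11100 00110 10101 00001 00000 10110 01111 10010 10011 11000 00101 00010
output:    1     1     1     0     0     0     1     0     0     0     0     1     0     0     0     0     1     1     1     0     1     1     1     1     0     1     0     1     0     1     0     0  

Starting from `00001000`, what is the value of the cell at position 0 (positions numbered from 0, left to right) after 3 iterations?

00100000
10000000
00000010
position 0 holds 0

0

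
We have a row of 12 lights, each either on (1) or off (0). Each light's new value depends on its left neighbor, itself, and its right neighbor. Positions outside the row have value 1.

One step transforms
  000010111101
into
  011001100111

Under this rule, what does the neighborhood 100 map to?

0

At position 0 the neighborhood is 100; the next row has 0 there.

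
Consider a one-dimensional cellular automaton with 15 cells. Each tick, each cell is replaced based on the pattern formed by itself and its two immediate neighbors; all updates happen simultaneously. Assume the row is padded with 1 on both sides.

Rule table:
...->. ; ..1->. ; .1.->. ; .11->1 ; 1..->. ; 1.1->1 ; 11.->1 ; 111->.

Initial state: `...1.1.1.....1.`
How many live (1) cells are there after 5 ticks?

tick 1: ....1.1.......1
tick 2: .....1........1
tick 3: ..............1
tick 4: ..............1  (fixed point — unchanged through tick 5)
count of 1: 1

1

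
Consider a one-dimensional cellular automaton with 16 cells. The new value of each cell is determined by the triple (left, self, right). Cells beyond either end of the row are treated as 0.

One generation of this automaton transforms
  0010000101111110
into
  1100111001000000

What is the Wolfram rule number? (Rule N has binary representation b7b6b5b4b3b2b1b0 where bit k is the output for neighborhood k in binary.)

11

position 10: 111 → 0  (bit 7 = 0)
position 14: 110 → 0  (bit 6 = 0)
position 8: 101 → 0  (bit 5 = 0)
position 3: 100 → 0  (bit 4 = 0)
position 9: 011 → 1  (bit 3 = 1)
position 2: 010 → 0  (bit 2 = 0)
position 1: 001 → 1  (bit 1 = 1)
position 0: 000 → 1  (bit 0 = 1)
bits b7..b0 = 00001011 = 11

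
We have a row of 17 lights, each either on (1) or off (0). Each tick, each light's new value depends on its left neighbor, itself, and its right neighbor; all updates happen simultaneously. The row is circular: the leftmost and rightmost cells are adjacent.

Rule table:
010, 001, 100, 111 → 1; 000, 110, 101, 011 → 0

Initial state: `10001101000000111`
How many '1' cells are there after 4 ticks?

11

tick 1: 01010001100001011
tick 2: 01011010010011000
tick 3: 11000011111100100
tick 4: 00100101111011111
count of 1: 11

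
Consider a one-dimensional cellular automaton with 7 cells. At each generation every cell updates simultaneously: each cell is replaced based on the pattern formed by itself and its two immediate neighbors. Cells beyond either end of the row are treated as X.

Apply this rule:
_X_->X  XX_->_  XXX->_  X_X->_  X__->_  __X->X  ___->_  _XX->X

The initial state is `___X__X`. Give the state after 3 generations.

_X__XX_

generation 1: __XX_XX
generation 2: _XX__X_
generation 3: _X__XX_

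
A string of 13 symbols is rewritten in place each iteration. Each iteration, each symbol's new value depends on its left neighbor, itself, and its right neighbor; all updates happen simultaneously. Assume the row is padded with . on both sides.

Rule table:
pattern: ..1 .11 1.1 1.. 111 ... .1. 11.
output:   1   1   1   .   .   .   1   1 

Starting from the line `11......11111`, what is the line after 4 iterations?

11.....11...1
11....111..11
11...11.1.111
11..1111111.1

11..1111111.1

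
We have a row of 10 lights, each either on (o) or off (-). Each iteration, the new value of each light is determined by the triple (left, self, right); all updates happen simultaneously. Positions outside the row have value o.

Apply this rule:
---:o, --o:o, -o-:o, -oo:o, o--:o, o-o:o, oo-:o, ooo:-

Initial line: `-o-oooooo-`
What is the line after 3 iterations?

oooo----oo
---oooooo-
oooo----oo

oooo----oo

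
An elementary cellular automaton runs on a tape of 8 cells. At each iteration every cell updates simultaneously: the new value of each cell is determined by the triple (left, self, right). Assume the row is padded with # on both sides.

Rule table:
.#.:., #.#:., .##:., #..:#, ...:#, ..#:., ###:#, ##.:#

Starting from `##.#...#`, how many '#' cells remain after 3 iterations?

##..##..
###..##.
####..#.
count of #: 5

5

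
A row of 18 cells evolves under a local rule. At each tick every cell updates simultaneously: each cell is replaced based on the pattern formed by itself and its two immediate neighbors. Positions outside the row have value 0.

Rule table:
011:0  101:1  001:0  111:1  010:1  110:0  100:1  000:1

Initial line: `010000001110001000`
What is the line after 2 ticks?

001111010110010110

011111100101101111
001111010110010110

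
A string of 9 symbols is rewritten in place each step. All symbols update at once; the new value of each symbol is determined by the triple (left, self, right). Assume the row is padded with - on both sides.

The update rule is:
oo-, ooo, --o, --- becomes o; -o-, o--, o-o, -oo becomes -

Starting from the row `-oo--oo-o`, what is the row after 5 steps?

o-o-o-o--
--------o
oooooooo-
-ooooooo-
o-oooooo-

o-oooooo-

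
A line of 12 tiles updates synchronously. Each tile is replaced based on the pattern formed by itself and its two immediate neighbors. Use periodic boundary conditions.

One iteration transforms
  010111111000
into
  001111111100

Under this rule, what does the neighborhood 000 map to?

0

At position 10 the neighborhood is 000; the next row has 0 there.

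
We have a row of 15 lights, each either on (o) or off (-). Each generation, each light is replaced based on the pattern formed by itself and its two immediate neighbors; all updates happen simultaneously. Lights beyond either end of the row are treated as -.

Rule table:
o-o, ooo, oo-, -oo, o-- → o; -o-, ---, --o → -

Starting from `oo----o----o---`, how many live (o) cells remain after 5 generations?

generation 1: ooo----o----o--
generation 2: oooo----o----o-
generation 3: ooooo----o----o
generation 4: oooooo----o----
generation 5: ooooooo----o---
count of o: 8

8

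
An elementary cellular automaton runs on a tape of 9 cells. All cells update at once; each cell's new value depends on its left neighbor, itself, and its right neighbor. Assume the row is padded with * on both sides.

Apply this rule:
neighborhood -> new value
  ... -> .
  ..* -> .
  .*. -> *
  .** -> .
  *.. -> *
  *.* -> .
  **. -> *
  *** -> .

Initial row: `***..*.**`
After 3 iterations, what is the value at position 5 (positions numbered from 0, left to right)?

..**.*...
*..*.**..
**.*..**.
position 5 holds .

.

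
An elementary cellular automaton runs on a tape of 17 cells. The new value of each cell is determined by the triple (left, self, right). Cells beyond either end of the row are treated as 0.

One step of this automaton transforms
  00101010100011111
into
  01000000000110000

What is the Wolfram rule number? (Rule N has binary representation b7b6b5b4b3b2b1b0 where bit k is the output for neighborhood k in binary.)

position 13: 111 → 0  (bit 7 = 0)
position 16: 110 → 0  (bit 6 = 0)
position 3: 101 → 0  (bit 5 = 0)
position 9: 100 → 0  (bit 4 = 0)
position 12: 011 → 1  (bit 3 = 1)
position 2: 010 → 0  (bit 2 = 0)
position 1: 001 → 1  (bit 1 = 1)
position 0: 000 → 0  (bit 0 = 0)
bits b7..b0 = 00001010 = 10

10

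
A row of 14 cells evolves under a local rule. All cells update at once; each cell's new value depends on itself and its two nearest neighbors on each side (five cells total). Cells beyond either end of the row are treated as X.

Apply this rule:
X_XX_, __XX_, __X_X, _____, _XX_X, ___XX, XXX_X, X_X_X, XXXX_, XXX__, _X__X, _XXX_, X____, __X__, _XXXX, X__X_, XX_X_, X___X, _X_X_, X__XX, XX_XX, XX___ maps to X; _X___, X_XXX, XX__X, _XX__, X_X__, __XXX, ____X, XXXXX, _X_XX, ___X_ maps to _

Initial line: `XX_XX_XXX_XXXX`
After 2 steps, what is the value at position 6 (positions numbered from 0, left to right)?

X

step 1: XXXXXX_XXX_X__
step 2: ____XXX_XXX_XX
position 6 holds X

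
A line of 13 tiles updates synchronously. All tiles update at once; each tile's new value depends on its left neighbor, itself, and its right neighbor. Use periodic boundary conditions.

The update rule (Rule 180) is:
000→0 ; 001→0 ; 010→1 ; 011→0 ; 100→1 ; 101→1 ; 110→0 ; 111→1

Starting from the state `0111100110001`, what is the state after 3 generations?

generation 1: 1011010001001
generation 2: 0100111001100
generation 3: 0110010100010

0110010100010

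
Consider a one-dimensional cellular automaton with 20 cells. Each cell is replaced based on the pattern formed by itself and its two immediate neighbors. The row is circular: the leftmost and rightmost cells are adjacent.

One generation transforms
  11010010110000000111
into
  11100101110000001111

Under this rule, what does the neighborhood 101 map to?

At position 2 the neighborhood is 101; the next row has 1 there.

1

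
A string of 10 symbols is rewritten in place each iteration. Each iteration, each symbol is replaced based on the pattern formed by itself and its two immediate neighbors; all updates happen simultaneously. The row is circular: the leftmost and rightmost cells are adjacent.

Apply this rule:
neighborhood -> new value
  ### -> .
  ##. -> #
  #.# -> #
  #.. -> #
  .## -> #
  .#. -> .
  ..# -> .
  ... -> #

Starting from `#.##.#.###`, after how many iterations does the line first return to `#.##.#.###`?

40

#####.##..
#...#####.
.##.#...##
####.##.##
...######.
##.#....##
.##.###.#.
.####.##.#
##..#####.
###.#...##
..##.##.#.
#.######.#
###....###
..####.#..
#.#..##.##
##.#.####.
###.##..##
..#####.#.
#.#...##.#
##.##.####
.######...
.#....####
#.###.#..#
###.##.#.#
..#####.##
#.#...####
##.##.#...
######.##.
#....#####
####.#....
#..##.###.
.#.####.##
#.##..####
#####.#...
#...##.##.
.##.######
#####....#
....####.#
###.#..##.
#.##.#.###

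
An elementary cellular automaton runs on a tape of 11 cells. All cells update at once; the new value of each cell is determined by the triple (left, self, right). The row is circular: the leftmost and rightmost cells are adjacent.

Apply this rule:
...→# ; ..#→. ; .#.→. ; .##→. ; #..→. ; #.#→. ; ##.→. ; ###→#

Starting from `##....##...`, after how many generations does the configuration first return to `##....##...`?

...##....#.
##....##...

2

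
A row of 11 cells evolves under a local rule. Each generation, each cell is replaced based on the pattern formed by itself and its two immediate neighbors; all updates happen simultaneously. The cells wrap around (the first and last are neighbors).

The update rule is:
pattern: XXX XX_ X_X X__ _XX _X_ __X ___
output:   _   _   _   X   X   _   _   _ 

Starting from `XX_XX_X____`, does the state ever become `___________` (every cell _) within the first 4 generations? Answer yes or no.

X__X___X___
_X__X___X__
__X__X___X_
___X__X___X
generation 4 is ___X__X___X, still not uniform _

no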